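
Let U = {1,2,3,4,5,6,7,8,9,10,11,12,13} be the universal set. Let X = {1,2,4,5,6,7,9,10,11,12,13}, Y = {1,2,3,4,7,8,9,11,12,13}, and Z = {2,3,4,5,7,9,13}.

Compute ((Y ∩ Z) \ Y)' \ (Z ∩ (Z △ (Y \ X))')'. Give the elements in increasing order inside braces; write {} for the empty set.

Y ∩ Z = {2,3,4,7,9,13}
(Y ∩ Z) \ Y = {}
((Y ∩ Z) \ Y)' = {1,2,3,4,5,6,7,8,9,10,11,12,13}
Y \ X = {3,8}
Z △ (Y \ X) = {2,4,5,7,8,9,13}
(Z △ (Y \ X))' = {1,3,6,10,11,12}
Z ∩ (Z △ (Y \ X))' = {3}
(Z ∩ (Z △ (Y \ X))')' = {1,2,4,5,6,7,8,9,10,11,12,13}
((Y ∩ Z) \ Y)' \ (Z ∩ (Z △ (Y \ X))')' = {3}

{3}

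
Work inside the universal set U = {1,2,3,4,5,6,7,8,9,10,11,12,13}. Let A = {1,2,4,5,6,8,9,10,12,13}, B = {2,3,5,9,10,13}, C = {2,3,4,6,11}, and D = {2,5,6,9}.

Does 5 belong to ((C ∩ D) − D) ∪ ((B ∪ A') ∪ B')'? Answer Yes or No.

No

5 ∉ C and 5 ∈ D, so 5 ∉ C ∩ D
5 ∉ (C ∩ D) and 5 ∈ D, so 5 ∉ (C ∩ D) − D
5 ∈ A, so 5 ∉ A'
5 ∈ B and 5 ∉ A', so 5 ∈ B ∪ A'
5 ∈ B, so 5 ∉ B'
5 ∈ (B ∪ A') and 5 ∉ B', so 5 ∈ (B ∪ A') ∪ B'
5 ∉ ((B ∪ A') ∪ B')' since 5 ∈ ((B ∪ A') ∪ B')
5 ∉ ((C ∩ D) − D) and 5 ∉ ((B ∪ A') ∪ B')', so 5 ∉ ((C ∩ D) − D) ∪ ((B ∪ A') ∪ B')'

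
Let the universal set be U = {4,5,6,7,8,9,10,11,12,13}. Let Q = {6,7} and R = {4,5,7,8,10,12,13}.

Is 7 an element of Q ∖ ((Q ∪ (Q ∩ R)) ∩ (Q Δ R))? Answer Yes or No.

7 ∈ Q and 7 ∈ R, so 7 ∈ Q ∩ R
7 ∈ Q and 7 ∈ (Q ∩ R), so 7 ∈ Q ∪ (Q ∩ R)
7 ∈ Q and 7 ∈ R, so 7 ∉ Q Δ R
7 ∈ (Q ∪ (Q ∩ R)) and 7 ∉ (Q Δ R), so 7 ∉ (Q ∪ (Q ∩ R)) ∩ (Q Δ R)
7 ∈ Q and 7 ∉ ((Q ∪ (Q ∩ R)) ∩ (Q Δ R)), so 7 ∈ Q ∖ ((Q ∪ (Q ∩ R)) ∩ (Q Δ R))

Yes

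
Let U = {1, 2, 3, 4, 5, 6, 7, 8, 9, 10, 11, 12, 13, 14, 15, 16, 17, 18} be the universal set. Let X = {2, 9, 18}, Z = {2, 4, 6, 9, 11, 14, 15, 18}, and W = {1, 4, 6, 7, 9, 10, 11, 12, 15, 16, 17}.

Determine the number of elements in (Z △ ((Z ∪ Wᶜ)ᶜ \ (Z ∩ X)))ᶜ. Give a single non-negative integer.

Wᶜ = {2, 3, 5, 8, 13, 14, 18}
Z ∪ Wᶜ = {2, 3, 4, 5, 6, 8, 9, 11, 13, 14, 15, 18}
(Z ∪ Wᶜ)ᶜ = {1, 7, 10, 12, 16, 17}
Z ∩ X = {2, 9, 18}
(Z ∪ Wᶜ)ᶜ \ (Z ∩ X) = {1, 7, 10, 12, 16, 17}
Z △ ((Z ∪ Wᶜ)ᶜ \ (Z ∩ X)) = {1, 2, 4, 6, 7, 9, 10, 11, 12, 14, 15, 16, 17, 18}
(Z △ ((Z ∪ Wᶜ)ᶜ \ (Z ∩ X)))ᶜ = {3, 5, 8, 13}
|(Z △ ((Z ∪ Wᶜ)ᶜ \ (Z ∩ X)))ᶜ| = 4

4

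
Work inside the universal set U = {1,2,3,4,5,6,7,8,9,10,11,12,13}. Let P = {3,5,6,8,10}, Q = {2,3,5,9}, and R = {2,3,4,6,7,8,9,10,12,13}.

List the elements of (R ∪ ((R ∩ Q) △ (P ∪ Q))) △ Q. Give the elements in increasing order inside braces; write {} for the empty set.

{4,6,7,8,10,12,13}

R ∩ Q = {2,3,9}
P ∪ Q = {2,3,5,6,8,9,10}
(R ∩ Q) △ (P ∪ Q) = {5,6,8,10}
R ∪ ((R ∩ Q) △ (P ∪ Q)) = {2,3,4,5,6,7,8,9,10,12,13}
(R ∪ ((R ∩ Q) △ (P ∪ Q))) △ Q = {4,6,7,8,10,12,13}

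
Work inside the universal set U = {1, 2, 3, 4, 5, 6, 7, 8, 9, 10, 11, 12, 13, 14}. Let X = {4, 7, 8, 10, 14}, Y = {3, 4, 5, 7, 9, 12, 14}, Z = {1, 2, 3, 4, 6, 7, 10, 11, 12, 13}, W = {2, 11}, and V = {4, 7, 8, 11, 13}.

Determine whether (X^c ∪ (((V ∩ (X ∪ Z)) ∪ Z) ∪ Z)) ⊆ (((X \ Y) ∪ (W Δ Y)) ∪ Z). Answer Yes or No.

X^c = {1, 2, 3, 5, 6, 9, 11, 12, 13}
X ∪ Z = {1, 2, 3, 4, 6, 7, 8, 10, 11, 12, 13, 14}
V ∩ (X ∪ Z) = {4, 7, 8, 11, 13}
(V ∩ (X ∪ Z)) ∪ Z = {1, 2, 3, 4, 6, 7, 8, 10, 11, 12, 13}
((V ∩ (X ∪ Z)) ∪ Z) ∪ Z = {1, 2, 3, 4, 6, 7, 8, 10, 11, 12, 13}
X^c ∪ (((V ∩ (X ∪ Z)) ∪ Z) ∪ Z) = {1, 2, 3, 4, 5, 6, 7, 8, 9, 10, 11, 12, 13}
X \ Y = {8, 10}
W Δ Y = {2, 3, 4, 5, 7, 9, 11, 12, 14}
(X \ Y) ∪ (W Δ Y) = {2, 3, 4, 5, 7, 8, 9, 10, 11, 12, 14}
((X \ Y) ∪ (W Δ Y)) ∪ Z = {1, 2, 3, 4, 5, 6, 7, 8, 9, 10, 11, 12, 13, 14}
Every element of {1, 2, 3, 4, 5, 6, 7, 8, 9, 10, 11, 12, 13} is in {1, 2, 3, 4, 5, 6, 7, 8, 9, 10, 11, 12, 13, 14}, so X^c ∪ (((V ∩ (X ∪ Z)) ∪ Z) ∪ Z) ⊆ ((X \ Y) ∪ (W Δ Y)) ∪ Z.

Yes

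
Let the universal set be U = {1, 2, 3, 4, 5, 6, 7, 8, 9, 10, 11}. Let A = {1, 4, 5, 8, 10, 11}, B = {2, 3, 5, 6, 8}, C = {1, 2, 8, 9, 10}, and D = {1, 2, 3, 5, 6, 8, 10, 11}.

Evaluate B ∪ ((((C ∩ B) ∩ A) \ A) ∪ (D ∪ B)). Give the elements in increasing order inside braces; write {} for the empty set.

{1, 2, 3, 5, 6, 8, 10, 11}

C ∩ B = {2, 8}
(C ∩ B) ∩ A = {8}
((C ∩ B) ∩ A) \ A = {}
D ∪ B = {1, 2, 3, 5, 6, 8, 10, 11}
(((C ∩ B) ∩ A) \ A) ∪ (D ∪ B) = {1, 2, 3, 5, 6, 8, 10, 11}
B ∪ ((((C ∩ B) ∩ A) \ A) ∪ (D ∪ B)) = {1, 2, 3, 5, 6, 8, 10, 11}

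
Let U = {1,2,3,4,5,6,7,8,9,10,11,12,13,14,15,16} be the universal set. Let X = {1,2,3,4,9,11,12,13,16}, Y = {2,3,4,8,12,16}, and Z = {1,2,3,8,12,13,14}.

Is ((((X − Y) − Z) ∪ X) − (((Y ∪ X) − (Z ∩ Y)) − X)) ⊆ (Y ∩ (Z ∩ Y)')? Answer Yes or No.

No

X − Y = {1,9,11,13}
(X − Y) − Z = {9,11}
((X − Y) − Z) ∪ X = {1,2,3,4,9,11,12,13,16}
Y ∪ X = {1,2,3,4,8,9,11,12,13,16}
Z ∩ Y = {2,3,8,12}
(Y ∪ X) − (Z ∩ Y) = {1,4,9,11,13,16}
((Y ∪ X) − (Z ∩ Y)) − X = {}
(((X − Y) − Z) ∪ X) − (((Y ∪ X) − (Z ∩ Y)) − X) = {1,2,3,4,9,11,12,13,16}
(Z ∩ Y)' = {1,4,5,6,7,9,10,11,13,14,15,16}
Y ∩ (Z ∩ Y)' = {4,16}
1 ∈ (((X − Y) − Z) ∪ X) − (((Y ∪ X) − (Z ∩ Y)) − X) but 1 ∉ Y ∩ (Z ∩ Y)', so the inclusion fails.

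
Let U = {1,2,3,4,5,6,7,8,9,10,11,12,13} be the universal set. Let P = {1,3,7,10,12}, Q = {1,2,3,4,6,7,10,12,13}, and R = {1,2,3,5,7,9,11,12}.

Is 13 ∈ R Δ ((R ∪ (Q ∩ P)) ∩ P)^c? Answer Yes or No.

Yes

13 ∈ Q and 13 ∉ P, so 13 ∉ Q ∩ P
13 ∉ R and 13 ∉ (Q ∩ P), so 13 ∉ R ∪ (Q ∩ P)
13 ∉ (R ∪ (Q ∩ P)) and 13 ∉ P, so 13 ∉ (R ∪ (Q ∩ P)) ∩ P
13 ∈ ((R ∪ (Q ∩ P)) ∩ P)^c since 13 ∉ ((R ∪ (Q ∩ P)) ∩ P)
13 ∉ R and 13 ∈ ((R ∪ (Q ∩ P)) ∩ P)^c, so 13 ∈ R Δ ((R ∪ (Q ∩ P)) ∩ P)^c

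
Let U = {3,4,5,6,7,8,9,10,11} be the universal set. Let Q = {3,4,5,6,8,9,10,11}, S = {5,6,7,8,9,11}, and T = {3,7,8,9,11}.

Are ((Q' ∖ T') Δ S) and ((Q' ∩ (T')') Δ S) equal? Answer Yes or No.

Yes

Q' = {7}
T' = {4,5,6,10}
Q' ∖ T' = {7}
(Q' ∖ T') Δ S = {5,6,8,9,11}
(T')' = {3,7,8,9,11}
Q' ∩ (T')' = {7}
(Q' ∩ (T')') Δ S = {5,6,8,9,11}
Both equal {5,6,8,9,11}, so (Q' ∖ T') Δ S = (Q' ∩ (T')') Δ S.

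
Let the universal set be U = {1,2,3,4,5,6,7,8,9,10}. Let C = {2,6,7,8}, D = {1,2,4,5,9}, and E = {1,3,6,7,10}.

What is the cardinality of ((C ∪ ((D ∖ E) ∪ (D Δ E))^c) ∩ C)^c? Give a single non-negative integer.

D ∖ E = {2,4,5,9}
D Δ E = {2,3,4,5,6,7,9,10}
(D ∖ E) ∪ (D Δ E) = {2,3,4,5,6,7,9,10}
((D ∖ E) ∪ (D Δ E))^c = {1,8}
C ∪ ((D ∖ E) ∪ (D Δ E))^c = {1,2,6,7,8}
(C ∪ ((D ∖ E) ∪ (D Δ E))^c) ∩ C = {2,6,7,8}
((C ∪ ((D ∖ E) ∪ (D Δ E))^c) ∩ C)^c = {1,3,4,5,9,10}
|((C ∪ ((D ∖ E) ∪ (D Δ E))^c) ∩ C)^c| = 6

6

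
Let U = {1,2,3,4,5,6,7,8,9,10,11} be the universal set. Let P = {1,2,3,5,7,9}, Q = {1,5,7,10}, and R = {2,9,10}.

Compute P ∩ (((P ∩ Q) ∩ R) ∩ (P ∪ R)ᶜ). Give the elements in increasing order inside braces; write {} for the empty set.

P ∩ Q = {1,5,7}
(P ∩ Q) ∩ R = {}
P ∪ R = {1,2,3,5,7,9,10}
(P ∪ R)ᶜ = {4,6,8,11}
((P ∩ Q) ∩ R) ∩ (P ∪ R)ᶜ = {}
P ∩ (((P ∩ Q) ∩ R) ∩ (P ∪ R)ᶜ) = {}

{}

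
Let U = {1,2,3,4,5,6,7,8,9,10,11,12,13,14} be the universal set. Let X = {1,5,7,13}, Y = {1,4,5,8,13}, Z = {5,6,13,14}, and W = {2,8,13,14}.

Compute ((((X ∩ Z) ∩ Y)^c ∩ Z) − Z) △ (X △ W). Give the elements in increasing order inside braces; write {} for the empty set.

X ∩ Z = {5,13}
(X ∩ Z) ∩ Y = {5,13}
((X ∩ Z) ∩ Y)^c = {1,2,3,4,6,7,8,9,10,11,12,14}
((X ∩ Z) ∩ Y)^c ∩ Z = {6,14}
(((X ∩ Z) ∩ Y)^c ∩ Z) − Z = {}
X △ W = {1,2,5,7,8,14}
((((X ∩ Z) ∩ Y)^c ∩ Z) − Z) △ (X △ W) = {1,2,5,7,8,14}

{1,2,5,7,8,14}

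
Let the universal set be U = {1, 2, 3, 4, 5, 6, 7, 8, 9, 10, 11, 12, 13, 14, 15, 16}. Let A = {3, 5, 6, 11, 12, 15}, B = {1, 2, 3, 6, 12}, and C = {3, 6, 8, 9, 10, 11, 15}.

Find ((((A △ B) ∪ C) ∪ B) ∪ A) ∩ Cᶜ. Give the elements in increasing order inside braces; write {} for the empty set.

A △ B = {1, 2, 5, 11, 15}
(A △ B) ∪ C = {1, 2, 3, 5, 6, 8, 9, 10, 11, 15}
((A △ B) ∪ C) ∪ B = {1, 2, 3, 5, 6, 8, 9, 10, 11, 12, 15}
(((A △ B) ∪ C) ∪ B) ∪ A = {1, 2, 3, 5, 6, 8, 9, 10, 11, 12, 15}
Cᶜ = {1, 2, 4, 5, 7, 12, 13, 14, 16}
((((A △ B) ∪ C) ∪ B) ∪ A) ∩ Cᶜ = {1, 2, 5, 12}

{1, 2, 5, 12}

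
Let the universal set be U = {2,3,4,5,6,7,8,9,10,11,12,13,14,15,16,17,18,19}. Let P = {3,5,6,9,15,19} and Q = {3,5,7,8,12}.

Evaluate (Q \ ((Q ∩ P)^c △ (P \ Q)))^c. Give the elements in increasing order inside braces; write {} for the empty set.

{2,4,6,7,8,9,10,11,12,13,14,15,16,17,18,19}

Q ∩ P = {3,5}
(Q ∩ P)^c = {2,4,6,7,8,9,10,11,12,13,14,15,16,17,18,19}
P \ Q = {6,9,15,19}
(Q ∩ P)^c △ (P \ Q) = {2,4,7,8,10,11,12,13,14,16,17,18}
Q \ ((Q ∩ P)^c △ (P \ Q)) = {3,5}
(Q \ ((Q ∩ P)^c △ (P \ Q)))^c = {2,4,6,7,8,9,10,11,12,13,14,15,16,17,18,19}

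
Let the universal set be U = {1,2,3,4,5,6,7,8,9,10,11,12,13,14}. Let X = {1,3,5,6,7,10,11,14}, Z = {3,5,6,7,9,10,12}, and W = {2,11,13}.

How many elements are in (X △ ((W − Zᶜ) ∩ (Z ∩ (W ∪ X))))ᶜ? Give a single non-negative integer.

6

Zᶜ = {1,2,4,8,11,13,14}
W − Zᶜ = {}
W ∪ X = {1,2,3,5,6,7,10,11,13,14}
Z ∩ (W ∪ X) = {3,5,6,7,10}
(W − Zᶜ) ∩ (Z ∩ (W ∪ X)) = {}
X △ ((W − Zᶜ) ∩ (Z ∩ (W ∪ X))) = {1,3,5,6,7,10,11,14}
(X △ ((W − Zᶜ) ∩ (Z ∩ (W ∪ X))))ᶜ = {2,4,8,9,12,13}
|(X △ ((W − Zᶜ) ∩ (Z ∩ (W ∪ X))))ᶜ| = 6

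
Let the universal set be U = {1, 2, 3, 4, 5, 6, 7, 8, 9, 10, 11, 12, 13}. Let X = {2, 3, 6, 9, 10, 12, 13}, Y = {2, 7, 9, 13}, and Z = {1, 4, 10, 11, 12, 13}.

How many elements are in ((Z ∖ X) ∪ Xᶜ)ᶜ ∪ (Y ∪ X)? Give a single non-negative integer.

Z ∖ X = {1, 4, 11}
Xᶜ = {1, 4, 5, 7, 8, 11}
(Z ∖ X) ∪ Xᶜ = {1, 4, 5, 7, 8, 11}
((Z ∖ X) ∪ Xᶜ)ᶜ = {2, 3, 6, 9, 10, 12, 13}
Y ∪ X = {2, 3, 6, 7, 9, 10, 12, 13}
((Z ∖ X) ∪ Xᶜ)ᶜ ∪ (Y ∪ X) = {2, 3, 6, 7, 9, 10, 12, 13}
|((Z ∖ X) ∪ Xᶜ)ᶜ ∪ (Y ∪ X)| = 8

8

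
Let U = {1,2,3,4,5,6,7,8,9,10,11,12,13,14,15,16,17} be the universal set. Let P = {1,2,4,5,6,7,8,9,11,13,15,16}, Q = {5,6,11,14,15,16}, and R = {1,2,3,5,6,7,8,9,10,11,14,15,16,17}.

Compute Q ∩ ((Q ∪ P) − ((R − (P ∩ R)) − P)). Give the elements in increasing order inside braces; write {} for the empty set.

Q ∪ P = {1,2,4,5,6,7,8,9,11,13,14,15,16}
P ∩ R = {1,2,5,6,7,8,9,11,15,16}
R − (P ∩ R) = {3,10,14,17}
(R − (P ∩ R)) − P = {3,10,14,17}
(Q ∪ P) − ((R − (P ∩ R)) − P) = {1,2,4,5,6,7,8,9,11,13,15,16}
Q ∩ ((Q ∪ P) − ((R − (P ∩ R)) − P)) = {5,6,11,15,16}

{5,6,11,15,16}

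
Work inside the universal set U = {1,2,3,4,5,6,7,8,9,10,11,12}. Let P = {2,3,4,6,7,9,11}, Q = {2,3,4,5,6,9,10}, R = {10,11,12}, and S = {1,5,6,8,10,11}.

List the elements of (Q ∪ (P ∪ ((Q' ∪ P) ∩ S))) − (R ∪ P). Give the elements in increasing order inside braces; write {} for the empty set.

Q' = {1,7,8,11,12}
Q' ∪ P = {1,2,3,4,6,7,8,9,11,12}
(Q' ∪ P) ∩ S = {1,6,8,11}
P ∪ ((Q' ∪ P) ∩ S) = {1,2,3,4,6,7,8,9,11}
Q ∪ (P ∪ ((Q' ∪ P) ∩ S)) = {1,2,3,4,5,6,7,8,9,10,11}
R ∪ P = {2,3,4,6,7,9,10,11,12}
(Q ∪ (P ∪ ((Q' ∪ P) ∩ S))) − (R ∪ P) = {1,5,8}

{1,5,8}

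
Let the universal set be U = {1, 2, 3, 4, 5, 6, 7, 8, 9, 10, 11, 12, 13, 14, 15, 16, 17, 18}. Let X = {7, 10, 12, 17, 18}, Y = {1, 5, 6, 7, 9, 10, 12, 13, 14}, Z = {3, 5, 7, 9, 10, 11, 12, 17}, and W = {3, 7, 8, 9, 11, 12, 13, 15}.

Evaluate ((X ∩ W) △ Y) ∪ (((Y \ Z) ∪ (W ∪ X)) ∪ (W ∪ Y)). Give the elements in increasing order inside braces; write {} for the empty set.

{1, 3, 5, 6, 7, 8, 9, 10, 11, 12, 13, 14, 15, 17, 18}

X ∩ W = {7, 12}
(X ∩ W) △ Y = {1, 5, 6, 9, 10, 13, 14}
Y \ Z = {1, 6, 13, 14}
W ∪ X = {3, 7, 8, 9, 10, 11, 12, 13, 15, 17, 18}
(Y \ Z) ∪ (W ∪ X) = {1, 3, 6, 7, 8, 9, 10, 11, 12, 13, 14, 15, 17, 18}
W ∪ Y = {1, 3, 5, 6, 7, 8, 9, 10, 11, 12, 13, 14, 15}
((Y \ Z) ∪ (W ∪ X)) ∪ (W ∪ Y) = {1, 3, 5, 6, 7, 8, 9, 10, 11, 12, 13, 14, 15, 17, 18}
((X ∩ W) △ Y) ∪ (((Y \ Z) ∪ (W ∪ X)) ∪ (W ∪ Y)) = {1, 3, 5, 6, 7, 8, 9, 10, 11, 12, 13, 14, 15, 17, 18}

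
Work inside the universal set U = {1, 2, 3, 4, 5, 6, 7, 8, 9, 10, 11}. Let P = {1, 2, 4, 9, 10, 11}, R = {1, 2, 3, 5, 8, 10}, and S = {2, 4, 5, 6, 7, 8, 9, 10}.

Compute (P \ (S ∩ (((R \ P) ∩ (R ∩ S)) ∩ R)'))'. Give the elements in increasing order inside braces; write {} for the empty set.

{2, 3, 4, 5, 6, 7, 8, 9, 10}

R \ P = {3, 5, 8}
R ∩ S = {2, 5, 8, 10}
(R \ P) ∩ (R ∩ S) = {5, 8}
((R \ P) ∩ (R ∩ S)) ∩ R = {5, 8}
(((R \ P) ∩ (R ∩ S)) ∩ R)' = {1, 2, 3, 4, 6, 7, 9, 10, 11}
S ∩ (((R \ P) ∩ (R ∩ S)) ∩ R)' = {2, 4, 6, 7, 9, 10}
P \ (S ∩ (((R \ P) ∩ (R ∩ S)) ∩ R)') = {1, 11}
(P \ (S ∩ (((R \ P) ∩ (R ∩ S)) ∩ R)'))' = {2, 3, 4, 5, 6, 7, 8, 9, 10}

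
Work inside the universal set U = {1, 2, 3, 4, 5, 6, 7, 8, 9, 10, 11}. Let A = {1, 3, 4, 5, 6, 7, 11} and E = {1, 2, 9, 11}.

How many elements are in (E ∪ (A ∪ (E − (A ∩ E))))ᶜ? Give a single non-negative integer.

2

A ∩ E = {1, 11}
E − (A ∩ E) = {2, 9}
A ∪ (E − (A ∩ E)) = {1, 2, 3, 4, 5, 6, 7, 9, 11}
E ∪ (A ∪ (E − (A ∩ E))) = {1, 2, 3, 4, 5, 6, 7, 9, 11}
(E ∪ (A ∪ (E − (A ∩ E))))ᶜ = {8, 10}
|(E ∪ (A ∪ (E − (A ∩ E))))ᶜ| = 2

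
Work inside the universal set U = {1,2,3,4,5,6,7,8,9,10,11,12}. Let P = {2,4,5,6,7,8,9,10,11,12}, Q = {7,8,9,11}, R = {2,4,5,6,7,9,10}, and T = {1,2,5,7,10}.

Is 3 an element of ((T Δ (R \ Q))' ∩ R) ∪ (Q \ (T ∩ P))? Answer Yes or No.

3 ∉ R and 3 ∉ Q, so 3 ∉ R \ Q
3 ∉ T and 3 ∉ (R \ Q), so 3 ∉ T Δ (R \ Q)
3 ∈ (T Δ (R \ Q))' since 3 ∉ (T Δ (R \ Q))
3 ∈ (T Δ (R \ Q))' and 3 ∉ R, so 3 ∉ (T Δ (R \ Q))' ∩ R
3 ∉ T and 3 ∉ P, so 3 ∉ T ∩ P
3 ∉ Q and 3 ∉ (T ∩ P), so 3 ∉ Q \ (T ∩ P)
3 ∉ ((T Δ (R \ Q))' ∩ R) and 3 ∉ (Q \ (T ∩ P)), so 3 ∉ ((T Δ (R \ Q))' ∩ R) ∪ (Q \ (T ∩ P))

No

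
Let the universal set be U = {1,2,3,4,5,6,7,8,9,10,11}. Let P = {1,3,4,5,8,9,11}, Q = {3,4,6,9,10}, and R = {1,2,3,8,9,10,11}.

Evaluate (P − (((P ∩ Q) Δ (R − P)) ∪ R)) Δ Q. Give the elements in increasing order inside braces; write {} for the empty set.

P ∩ Q = {3,4,9}
R − P = {2,10}
(P ∩ Q) Δ (R − P) = {2,3,4,9,10}
((P ∩ Q) Δ (R − P)) ∪ R = {1,2,3,4,8,9,10,11}
P − (((P ∩ Q) Δ (R − P)) ∪ R) = {5}
(P − (((P ∩ Q) Δ (R − P)) ∪ R)) Δ Q = {3,4,5,6,9,10}

{3,4,5,6,9,10}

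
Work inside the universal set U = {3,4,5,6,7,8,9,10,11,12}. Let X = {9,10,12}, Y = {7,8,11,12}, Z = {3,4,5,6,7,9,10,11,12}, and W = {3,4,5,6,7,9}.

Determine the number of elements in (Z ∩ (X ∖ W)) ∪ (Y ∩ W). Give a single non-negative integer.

X ∖ W = {10,12}
Z ∩ (X ∖ W) = {10,12}
Y ∩ W = {7}
(Z ∩ (X ∖ W)) ∪ (Y ∩ W) = {7,10,12}
|(Z ∩ (X ∖ W)) ∪ (Y ∩ W)| = 3

3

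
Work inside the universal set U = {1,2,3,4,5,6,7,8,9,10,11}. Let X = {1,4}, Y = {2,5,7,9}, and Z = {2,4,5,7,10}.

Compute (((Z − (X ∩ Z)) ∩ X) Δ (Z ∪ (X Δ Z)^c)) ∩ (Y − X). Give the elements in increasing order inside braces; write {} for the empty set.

{2,5,7,9}

X ∩ Z = {4}
Z − (X ∩ Z) = {2,5,7,10}
(Z − (X ∩ Z)) ∩ X = {}
X Δ Z = {1,2,5,7,10}
(X Δ Z)^c = {3,4,6,8,9,11}
Z ∪ (X Δ Z)^c = {2,3,4,5,6,7,8,9,10,11}
((Z − (X ∩ Z)) ∩ X) Δ (Z ∪ (X Δ Z)^c) = {2,3,4,5,6,7,8,9,10,11}
Y − X = {2,5,7,9}
(((Z − (X ∩ Z)) ∩ X) Δ (Z ∪ (X Δ Z)^c)) ∩ (Y − X) = {2,5,7,9}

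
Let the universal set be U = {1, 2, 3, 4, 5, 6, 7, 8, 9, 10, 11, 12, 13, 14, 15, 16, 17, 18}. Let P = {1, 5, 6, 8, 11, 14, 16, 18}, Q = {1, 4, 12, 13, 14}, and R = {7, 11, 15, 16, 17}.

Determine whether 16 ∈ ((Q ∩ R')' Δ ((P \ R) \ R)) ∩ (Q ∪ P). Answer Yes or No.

Yes

16 ∈ R, so 16 ∉ R'
16 ∉ Q and 16 ∉ R', so 16 ∉ Q ∩ R'
16 ∈ (Q ∩ R')' since 16 ∉ (Q ∩ R')
16 ∈ P and 16 ∈ R, so 16 ∉ P \ R
16 ∉ (P \ R) and 16 ∈ R, so 16 ∉ (P \ R) \ R
16 ∈ (Q ∩ R')' and 16 ∉ ((P \ R) \ R), so 16 ∈ (Q ∩ R')' Δ ((P \ R) \ R)
16 ∉ Q and 16 ∈ P, so 16 ∈ Q ∪ P
16 ∈ ((Q ∩ R')' Δ ((P \ R) \ R)) and 16 ∈ (Q ∪ P), so 16 ∈ ((Q ∩ R')' Δ ((P \ R) \ R)) ∩ (Q ∪ P)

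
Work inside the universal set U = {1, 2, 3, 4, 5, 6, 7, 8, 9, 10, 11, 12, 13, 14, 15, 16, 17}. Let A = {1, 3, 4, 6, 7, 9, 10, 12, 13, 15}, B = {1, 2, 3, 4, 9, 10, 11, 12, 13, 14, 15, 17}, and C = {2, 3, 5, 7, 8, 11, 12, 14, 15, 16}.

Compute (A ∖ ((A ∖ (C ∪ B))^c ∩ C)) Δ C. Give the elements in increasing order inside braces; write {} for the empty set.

{1, 2, 3, 4, 5, 6, 7, 8, 9, 10, 11, 12, 13, 14, 15, 16}

C ∪ B = {1, 2, 3, 4, 5, 7, 8, 9, 10, 11, 12, 13, 14, 15, 16, 17}
A ∖ (C ∪ B) = {6}
(A ∖ (C ∪ B))^c = {1, 2, 3, 4, 5, 7, 8, 9, 10, 11, 12, 13, 14, 15, 16, 17}
(A ∖ (C ∪ B))^c ∩ C = {2, 3, 5, 7, 8, 11, 12, 14, 15, 16}
A ∖ ((A ∖ (C ∪ B))^c ∩ C) = {1, 4, 6, 9, 10, 13}
(A ∖ ((A ∖ (C ∪ B))^c ∩ C)) Δ C = {1, 2, 3, 4, 5, 6, 7, 8, 9, 10, 11, 12, 13, 14, 15, 16}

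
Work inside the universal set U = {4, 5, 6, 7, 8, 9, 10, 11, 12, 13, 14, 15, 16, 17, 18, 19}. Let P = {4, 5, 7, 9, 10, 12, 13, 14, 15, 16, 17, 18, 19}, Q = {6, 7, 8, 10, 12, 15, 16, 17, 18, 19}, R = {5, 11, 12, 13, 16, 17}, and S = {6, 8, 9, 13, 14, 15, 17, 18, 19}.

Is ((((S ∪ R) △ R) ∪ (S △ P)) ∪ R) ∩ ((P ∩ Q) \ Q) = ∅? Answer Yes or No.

S ∪ R = {5, 6, 8, 9, 11, 12, 13, 14, 15, 16, 17, 18, 19}
(S ∪ R) △ R = {6, 8, 9, 14, 15, 18, 19}
S △ P = {4, 5, 6, 7, 8, 10, 12, 16}
((S ∪ R) △ R) ∪ (S △ P) = {4, 5, 6, 7, 8, 9, 10, 12, 14, 15, 16, 18, 19}
(((S ∪ R) △ R) ∪ (S △ P)) ∪ R = {4, 5, 6, 7, 8, 9, 10, 11, 12, 13, 14, 15, 16, 17, 18, 19}
P ∩ Q = {7, 10, 12, 15, 16, 17, 18, 19}
(P ∩ Q) \ Q = {}
{4, 5, 6, 7, 8, 9, 10, 11, 12, 13, 14, 15, 16, 17, 18, 19} and {} share no elements.

Yes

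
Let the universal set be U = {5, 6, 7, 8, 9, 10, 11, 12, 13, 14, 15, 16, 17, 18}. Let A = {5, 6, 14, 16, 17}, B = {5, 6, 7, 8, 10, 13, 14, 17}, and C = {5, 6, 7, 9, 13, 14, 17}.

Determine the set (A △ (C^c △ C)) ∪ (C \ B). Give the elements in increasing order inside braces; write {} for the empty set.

{7, 8, 9, 10, 11, 12, 13, 15, 18}

C^c = {8, 10, 11, 12, 15, 16, 18}
C^c △ C = {5, 6, 7, 8, 9, 10, 11, 12, 13, 14, 15, 16, 17, 18}
A △ (C^c △ C) = {7, 8, 9, 10, 11, 12, 13, 15, 18}
C \ B = {9}
(A △ (C^c △ C)) ∪ (C \ B) = {7, 8, 9, 10, 11, 12, 13, 15, 18}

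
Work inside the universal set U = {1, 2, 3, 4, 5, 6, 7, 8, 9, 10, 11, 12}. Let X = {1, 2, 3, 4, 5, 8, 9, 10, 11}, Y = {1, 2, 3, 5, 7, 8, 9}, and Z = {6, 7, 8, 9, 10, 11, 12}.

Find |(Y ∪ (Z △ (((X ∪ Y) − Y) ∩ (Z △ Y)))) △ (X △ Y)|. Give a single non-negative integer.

11

X ∪ Y = {1, 2, 3, 4, 5, 7, 8, 9, 10, 11}
(X ∪ Y) − Y = {4, 10, 11}
Z △ Y = {1, 2, 3, 5, 6, 10, 11, 12}
((X ∪ Y) − Y) ∩ (Z △ Y) = {10, 11}
Z △ (((X ∪ Y) − Y) ∩ (Z △ Y)) = {6, 7, 8, 9, 12}
Y ∪ (Z △ (((X ∪ Y) − Y) ∩ (Z △ Y))) = {1, 2, 3, 5, 6, 7, 8, 9, 12}
X △ Y = {4, 7, 10, 11}
(Y ∪ (Z △ (((X ∪ Y) − Y) ∩ (Z △ Y)))) △ (X △ Y) = {1, 2, 3, 4, 5, 6, 8, 9, 10, 11, 12}
|(Y ∪ (Z △ (((X ∪ Y) − Y) ∩ (Z △ Y)))) △ (X △ Y)| = 11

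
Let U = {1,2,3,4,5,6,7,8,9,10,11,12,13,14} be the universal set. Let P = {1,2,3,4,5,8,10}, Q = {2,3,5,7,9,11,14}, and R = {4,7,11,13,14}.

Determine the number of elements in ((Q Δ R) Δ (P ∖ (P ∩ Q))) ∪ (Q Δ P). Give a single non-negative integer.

Q Δ R = {2,3,4,5,9,13}
P ∩ Q = {2,3,5}
P ∖ (P ∩ Q) = {1,4,8,10}
(Q Δ R) Δ (P ∖ (P ∩ Q)) = {1,2,3,5,8,9,10,13}
Q Δ P = {1,4,7,8,9,10,11,14}
((Q Δ R) Δ (P ∖ (P ∩ Q))) ∪ (Q Δ P) = {1,2,3,4,5,7,8,9,10,11,13,14}
|((Q Δ R) Δ (P ∖ (P ∩ Q))) ∪ (Q Δ P)| = 12

12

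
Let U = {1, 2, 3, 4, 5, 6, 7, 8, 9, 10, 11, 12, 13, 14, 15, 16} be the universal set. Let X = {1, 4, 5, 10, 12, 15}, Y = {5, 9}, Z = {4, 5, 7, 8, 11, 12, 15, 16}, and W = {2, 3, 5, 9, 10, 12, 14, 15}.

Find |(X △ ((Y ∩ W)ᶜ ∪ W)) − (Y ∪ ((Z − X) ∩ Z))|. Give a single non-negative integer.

Y ∩ W = {5, 9}
(Y ∩ W)ᶜ = {1, 2, 3, 4, 6, 7, 8, 10, 11, 12, 13, 14, 15, 16}
(Y ∩ W)ᶜ ∪ W = {1, 2, 3, 4, 5, 6, 7, 8, 9, 10, 11, 12, 13, 14, 15, 16}
X △ ((Y ∩ W)ᶜ ∪ W) = {2, 3, 6, 7, 8, 9, 11, 13, 14, 16}
Z − X = {7, 8, 11, 16}
(Z − X) ∩ Z = {7, 8, 11, 16}
Y ∪ ((Z − X) ∩ Z) = {5, 7, 8, 9, 11, 16}
(X △ ((Y ∩ W)ᶜ ∪ W)) − (Y ∪ ((Z − X) ∩ Z)) = {2, 3, 6, 13, 14}
|(X △ ((Y ∩ W)ᶜ ∪ W)) − (Y ∪ ((Z − X) ∩ Z))| = 5

5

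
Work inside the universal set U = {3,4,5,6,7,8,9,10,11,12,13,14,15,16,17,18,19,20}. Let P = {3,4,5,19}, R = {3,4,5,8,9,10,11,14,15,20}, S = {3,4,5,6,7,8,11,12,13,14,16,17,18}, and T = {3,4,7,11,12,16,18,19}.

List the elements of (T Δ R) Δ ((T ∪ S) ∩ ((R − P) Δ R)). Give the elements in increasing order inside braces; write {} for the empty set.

{3,4,7,8,9,10,12,14,15,16,18,19,20}

T Δ R = {5,7,8,9,10,12,14,15,16,18,19,20}
T ∪ S = {3,4,5,6,7,8,11,12,13,14,16,17,18,19}
R − P = {8,9,10,11,14,15,20}
(R − P) Δ R = {3,4,5}
(T ∪ S) ∩ ((R − P) Δ R) = {3,4,5}
(T Δ R) Δ ((T ∪ S) ∩ ((R − P) Δ R)) = {3,4,7,8,9,10,12,14,15,16,18,19,20}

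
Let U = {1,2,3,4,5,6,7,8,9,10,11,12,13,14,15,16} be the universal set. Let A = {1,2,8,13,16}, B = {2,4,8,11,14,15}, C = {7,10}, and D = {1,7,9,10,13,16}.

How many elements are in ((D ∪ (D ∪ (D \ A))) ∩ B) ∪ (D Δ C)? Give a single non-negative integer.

D \ A = {7,9,10}
D ∪ (D \ A) = {1,7,9,10,13,16}
D ∪ (D ∪ (D \ A)) = {1,7,9,10,13,16}
(D ∪ (D ∪ (D \ A))) ∩ B = {}
D Δ C = {1,9,13,16}
((D ∪ (D ∪ (D \ A))) ∩ B) ∪ (D Δ C) = {1,9,13,16}
|((D ∪ (D ∪ (D \ A))) ∩ B) ∪ (D Δ C)| = 4

4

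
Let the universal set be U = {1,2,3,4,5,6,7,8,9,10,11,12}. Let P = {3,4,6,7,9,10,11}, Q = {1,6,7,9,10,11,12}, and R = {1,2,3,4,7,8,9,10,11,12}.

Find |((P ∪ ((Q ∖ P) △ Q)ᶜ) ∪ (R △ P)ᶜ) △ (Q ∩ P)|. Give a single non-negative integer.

Q ∖ P = {1,12}
(Q ∖ P) △ Q = {6,7,9,10,11}
((Q ∖ P) △ Q)ᶜ = {1,2,3,4,5,8,12}
P ∪ ((Q ∖ P) △ Q)ᶜ = {1,2,3,4,5,6,7,8,9,10,11,12}
R △ P = {1,2,6,8,12}
(R △ P)ᶜ = {3,4,5,7,9,10,11}
(P ∪ ((Q ∖ P) △ Q)ᶜ) ∪ (R △ P)ᶜ = {1,2,3,4,5,6,7,8,9,10,11,12}
Q ∩ P = {6,7,9,10,11}
((P ∪ ((Q ∖ P) △ Q)ᶜ) ∪ (R △ P)ᶜ) △ (Q ∩ P) = {1,2,3,4,5,8,12}
|((P ∪ ((Q ∖ P) △ Q)ᶜ) ∪ (R △ P)ᶜ) △ (Q ∩ P)| = 7

7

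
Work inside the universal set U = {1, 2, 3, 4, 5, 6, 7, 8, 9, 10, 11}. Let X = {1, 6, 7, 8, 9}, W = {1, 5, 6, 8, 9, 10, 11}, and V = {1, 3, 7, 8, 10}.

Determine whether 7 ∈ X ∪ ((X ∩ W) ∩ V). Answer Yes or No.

Yes

7 ∈ X and 7 ∉ W, so 7 ∉ X ∩ W
7 ∉ (X ∩ W) and 7 ∈ V, so 7 ∉ (X ∩ W) ∩ V
7 ∈ X and 7 ∉ ((X ∩ W) ∩ V), so 7 ∈ X ∪ ((X ∩ W) ∩ V)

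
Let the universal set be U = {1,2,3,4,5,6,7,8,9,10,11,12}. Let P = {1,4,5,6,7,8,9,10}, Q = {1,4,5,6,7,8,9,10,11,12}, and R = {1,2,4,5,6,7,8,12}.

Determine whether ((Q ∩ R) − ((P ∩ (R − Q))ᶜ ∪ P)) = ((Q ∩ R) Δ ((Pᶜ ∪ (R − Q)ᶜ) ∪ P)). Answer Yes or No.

Q ∩ R = {1,4,5,6,7,8,12}
R − Q = {2}
P ∩ (R − Q) = {}
(P ∩ (R − Q))ᶜ = {1,2,3,4,5,6,7,8,9,10,11,12}
(P ∩ (R − Q))ᶜ ∪ P = {1,2,3,4,5,6,7,8,9,10,11,12}
(Q ∩ R) − ((P ∩ (R − Q))ᶜ ∪ P) = {}
Pᶜ = {2,3,11,12}
(R − Q)ᶜ = {1,3,4,5,6,7,8,9,10,11,12}
Pᶜ ∪ (R − Q)ᶜ = {1,2,3,4,5,6,7,8,9,10,11,12}
(Pᶜ ∪ (R − Q)ᶜ) ∪ P = {1,2,3,4,5,6,7,8,9,10,11,12}
(Q ∩ R) Δ ((Pᶜ ∪ (R − Q)ᶜ) ∪ P) = {2,3,9,10,11}
2 ∈ (Q ∩ R) Δ ((Pᶜ ∪ (R − Q)ᶜ) ∪ P) but 2 ∉ (Q ∩ R) − ((P ∩ (R − Q))ᶜ ∪ P), so they differ.

No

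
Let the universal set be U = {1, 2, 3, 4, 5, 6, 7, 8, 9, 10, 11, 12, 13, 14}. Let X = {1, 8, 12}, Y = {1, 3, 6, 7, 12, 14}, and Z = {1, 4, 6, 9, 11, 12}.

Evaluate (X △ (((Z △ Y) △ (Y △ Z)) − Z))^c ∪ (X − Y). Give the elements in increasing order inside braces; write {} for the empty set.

{2, 3, 4, 5, 6, 7, 8, 9, 10, 11, 13, 14}

Z △ Y = {3, 4, 7, 9, 11, 14}
Y △ Z = {3, 4, 7, 9, 11, 14}
(Z △ Y) △ (Y △ Z) = {}
((Z △ Y) △ (Y △ Z)) − Z = {}
X △ (((Z △ Y) △ (Y △ Z)) − Z) = {1, 8, 12}
(X △ (((Z △ Y) △ (Y △ Z)) − Z))^c = {2, 3, 4, 5, 6, 7, 9, 10, 11, 13, 14}
X − Y = {8}
(X △ (((Z △ Y) △ (Y △ Z)) − Z))^c ∪ (X − Y) = {2, 3, 4, 5, 6, 7, 8, 9, 10, 11, 13, 14}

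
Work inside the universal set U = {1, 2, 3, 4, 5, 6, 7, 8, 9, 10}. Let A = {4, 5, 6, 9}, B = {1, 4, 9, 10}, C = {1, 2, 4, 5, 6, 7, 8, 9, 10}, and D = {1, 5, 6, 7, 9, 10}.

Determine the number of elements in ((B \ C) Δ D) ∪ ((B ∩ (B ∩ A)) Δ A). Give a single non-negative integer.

B \ C = {}
(B \ C) Δ D = {1, 5, 6, 7, 9, 10}
B ∩ A = {4, 9}
B ∩ (B ∩ A) = {4, 9}
(B ∩ (B ∩ A)) Δ A = {5, 6}
((B \ C) Δ D) ∪ ((B ∩ (B ∩ A)) Δ A) = {1, 5, 6, 7, 9, 10}
|((B \ C) Δ D) ∪ ((B ∩ (B ∩ A)) Δ A)| = 6

6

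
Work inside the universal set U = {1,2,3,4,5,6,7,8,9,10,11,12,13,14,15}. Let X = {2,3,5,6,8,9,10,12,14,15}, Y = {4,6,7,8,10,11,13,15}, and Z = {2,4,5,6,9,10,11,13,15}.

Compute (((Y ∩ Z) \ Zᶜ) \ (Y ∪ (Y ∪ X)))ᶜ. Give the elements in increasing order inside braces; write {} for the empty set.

{1,2,3,4,5,6,7,8,9,10,11,12,13,14,15}

Y ∩ Z = {4,6,10,11,13,15}
Zᶜ = {1,3,7,8,12,14}
(Y ∩ Z) \ Zᶜ = {4,6,10,11,13,15}
Y ∪ X = {2,3,4,5,6,7,8,9,10,11,12,13,14,15}
Y ∪ (Y ∪ X) = {2,3,4,5,6,7,8,9,10,11,12,13,14,15}
((Y ∩ Z) \ Zᶜ) \ (Y ∪ (Y ∪ X)) = {}
(((Y ∩ Z) \ Zᶜ) \ (Y ∪ (Y ∪ X)))ᶜ = {1,2,3,4,5,6,7,8,9,10,11,12,13,14,15}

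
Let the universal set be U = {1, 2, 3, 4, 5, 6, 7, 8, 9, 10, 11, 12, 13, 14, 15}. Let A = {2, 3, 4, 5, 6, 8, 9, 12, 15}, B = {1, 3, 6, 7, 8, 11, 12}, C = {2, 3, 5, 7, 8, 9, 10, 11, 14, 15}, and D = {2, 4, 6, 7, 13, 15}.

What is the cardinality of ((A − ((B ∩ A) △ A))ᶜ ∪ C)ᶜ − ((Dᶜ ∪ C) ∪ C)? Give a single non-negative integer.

1

B ∩ A = {3, 6, 8, 12}
(B ∩ A) △ A = {2, 4, 5, 9, 15}
A − ((B ∩ A) △ A) = {3, 6, 8, 12}
(A − ((B ∩ A) △ A))ᶜ = {1, 2, 4, 5, 7, 9, 10, 11, 13, 14, 15}
(A − ((B ∩ A) △ A))ᶜ ∪ C = {1, 2, 3, 4, 5, 7, 8, 9, 10, 11, 13, 14, 15}
((A − ((B ∩ A) △ A))ᶜ ∪ C)ᶜ = {6, 12}
Dᶜ = {1, 3, 5, 8, 9, 10, 11, 12, 14}
Dᶜ ∪ C = {1, 2, 3, 5, 7, 8, 9, 10, 11, 12, 14, 15}
(Dᶜ ∪ C) ∪ C = {1, 2, 3, 5, 7, 8, 9, 10, 11, 12, 14, 15}
((A − ((B ∩ A) △ A))ᶜ ∪ C)ᶜ − ((Dᶜ ∪ C) ∪ C) = {6}
|((A − ((B ∩ A) △ A))ᶜ ∪ C)ᶜ − ((Dᶜ ∪ C) ∪ C)| = 1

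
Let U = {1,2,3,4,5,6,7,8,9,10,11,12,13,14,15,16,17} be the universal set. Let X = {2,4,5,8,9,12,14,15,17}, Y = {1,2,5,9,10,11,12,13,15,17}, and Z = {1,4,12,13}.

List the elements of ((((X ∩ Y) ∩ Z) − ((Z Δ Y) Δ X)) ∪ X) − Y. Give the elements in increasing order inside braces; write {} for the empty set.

X ∩ Y = {2,5,9,12,15,17}
(X ∩ Y) ∩ Z = {12}
Z Δ Y = {2,4,5,9,10,11,15,17}
(Z Δ Y) Δ X = {8,10,11,12,14}
((X ∩ Y) ∩ Z) − ((Z Δ Y) Δ X) = {}
(((X ∩ Y) ∩ Z) − ((Z Δ Y) Δ X)) ∪ X = {2,4,5,8,9,12,14,15,17}
((((X ∩ Y) ∩ Z) − ((Z Δ Y) Δ X)) ∪ X) − Y = {4,8,14}

{4,8,14}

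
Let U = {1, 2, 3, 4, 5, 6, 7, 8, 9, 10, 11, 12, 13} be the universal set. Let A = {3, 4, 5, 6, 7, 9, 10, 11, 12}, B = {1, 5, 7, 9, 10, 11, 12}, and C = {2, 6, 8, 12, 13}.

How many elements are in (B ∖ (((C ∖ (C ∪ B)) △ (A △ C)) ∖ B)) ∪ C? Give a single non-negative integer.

C ∪ B = {1, 2, 5, 6, 7, 8, 9, 10, 11, 12, 13}
C ∖ (C ∪ B) = {}
A △ C = {2, 3, 4, 5, 7, 8, 9, 10, 11, 13}
(C ∖ (C ∪ B)) △ (A △ C) = {2, 3, 4, 5, 7, 8, 9, 10, 11, 13}
((C ∖ (C ∪ B)) △ (A △ C)) ∖ B = {2, 3, 4, 8, 13}
B ∖ (((C ∖ (C ∪ B)) △ (A △ C)) ∖ B) = {1, 5, 7, 9, 10, 11, 12}
(B ∖ (((C ∖ (C ∪ B)) △ (A △ C)) ∖ B)) ∪ C = {1, 2, 5, 6, 7, 8, 9, 10, 11, 12, 13}
|(B ∖ (((C ∖ (C ∪ B)) △ (A △ C)) ∖ B)) ∪ C| = 11

11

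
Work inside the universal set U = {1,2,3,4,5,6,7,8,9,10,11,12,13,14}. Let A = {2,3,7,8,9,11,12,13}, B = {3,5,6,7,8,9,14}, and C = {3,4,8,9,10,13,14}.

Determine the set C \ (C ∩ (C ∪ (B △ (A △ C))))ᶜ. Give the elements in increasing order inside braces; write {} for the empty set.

A △ C = {2,4,7,10,11,12,14}
B △ (A △ C) = {2,3,4,5,6,8,9,10,11,12}
C ∪ (B △ (A △ C)) = {2,3,4,5,6,8,9,10,11,12,13,14}
C ∩ (C ∪ (B △ (A △ C))) = {3,4,8,9,10,13,14}
(C ∩ (C ∪ (B △ (A △ C))))ᶜ = {1,2,5,6,7,11,12}
C \ (C ∩ (C ∪ (B △ (A △ C))))ᶜ = {3,4,8,9,10,13,14}

{3,4,8,9,10,13,14}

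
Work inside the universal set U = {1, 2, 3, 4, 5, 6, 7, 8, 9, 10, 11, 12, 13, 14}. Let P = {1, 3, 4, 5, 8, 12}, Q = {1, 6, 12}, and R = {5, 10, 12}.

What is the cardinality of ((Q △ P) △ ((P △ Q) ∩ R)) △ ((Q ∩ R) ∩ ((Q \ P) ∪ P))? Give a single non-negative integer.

5

Q △ P = {3, 4, 5, 6, 8}
P △ Q = {3, 4, 5, 6, 8}
(P △ Q) ∩ R = {5}
(Q △ P) △ ((P △ Q) ∩ R) = {3, 4, 6, 8}
Q ∩ R = {12}
Q \ P = {6}
(Q \ P) ∪ P = {1, 3, 4, 5, 6, 8, 12}
(Q ∩ R) ∩ ((Q \ P) ∪ P) = {12}
((Q △ P) △ ((P △ Q) ∩ R)) △ ((Q ∩ R) ∩ ((Q \ P) ∪ P)) = {3, 4, 6, 8, 12}
|((Q △ P) △ ((P △ Q) ∩ R)) △ ((Q ∩ R) ∩ ((Q \ P) ∪ P))| = 5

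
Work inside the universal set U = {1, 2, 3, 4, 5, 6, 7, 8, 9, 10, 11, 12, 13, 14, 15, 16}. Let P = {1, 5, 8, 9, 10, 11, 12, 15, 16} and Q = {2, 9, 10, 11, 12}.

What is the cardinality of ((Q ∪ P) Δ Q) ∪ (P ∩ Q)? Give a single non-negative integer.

9

Q ∪ P = {1, 2, 5, 8, 9, 10, 11, 12, 15, 16}
(Q ∪ P) Δ Q = {1, 5, 8, 15, 16}
P ∩ Q = {9, 10, 11, 12}
((Q ∪ P) Δ Q) ∪ (P ∩ Q) = {1, 5, 8, 9, 10, 11, 12, 15, 16}
|((Q ∪ P) Δ Q) ∪ (P ∩ Q)| = 9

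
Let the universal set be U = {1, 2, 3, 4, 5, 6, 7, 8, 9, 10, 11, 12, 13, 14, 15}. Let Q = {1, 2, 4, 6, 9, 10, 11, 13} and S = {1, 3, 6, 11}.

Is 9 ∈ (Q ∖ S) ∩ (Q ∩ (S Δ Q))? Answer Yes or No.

Yes

9 ∈ Q and 9 ∉ S, so 9 ∈ Q ∖ S
9 ∉ S and 9 ∈ Q, so 9 ∈ S Δ Q
9 ∈ Q and 9 ∈ (S Δ Q), so 9 ∈ Q ∩ (S Δ Q)
9 ∈ (Q ∖ S) and 9 ∈ (Q ∩ (S Δ Q)), so 9 ∈ (Q ∖ S) ∩ (Q ∩ (S Δ Q))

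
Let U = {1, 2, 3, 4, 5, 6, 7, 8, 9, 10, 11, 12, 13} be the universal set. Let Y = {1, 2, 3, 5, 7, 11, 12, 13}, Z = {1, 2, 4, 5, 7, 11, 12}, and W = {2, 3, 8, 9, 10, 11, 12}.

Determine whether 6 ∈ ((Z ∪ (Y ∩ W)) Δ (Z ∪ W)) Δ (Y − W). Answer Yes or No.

No

6 ∉ Y and 6 ∉ W, so 6 ∉ Y ∩ W
6 ∉ Z and 6 ∉ (Y ∩ W), so 6 ∉ Z ∪ (Y ∩ W)
6 ∉ Z and 6 ∉ W, so 6 ∉ Z ∪ W
6 ∉ (Z ∪ (Y ∩ W)) and 6 ∉ (Z ∪ W), so 6 ∉ (Z ∪ (Y ∩ W)) Δ (Z ∪ W)
6 ∉ Y and 6 ∉ W, so 6 ∉ Y − W
6 ∉ ((Z ∪ (Y ∩ W)) Δ (Z ∪ W)) and 6 ∉ (Y − W), so 6 ∉ ((Z ∪ (Y ∩ W)) Δ (Z ∪ W)) Δ (Y − W)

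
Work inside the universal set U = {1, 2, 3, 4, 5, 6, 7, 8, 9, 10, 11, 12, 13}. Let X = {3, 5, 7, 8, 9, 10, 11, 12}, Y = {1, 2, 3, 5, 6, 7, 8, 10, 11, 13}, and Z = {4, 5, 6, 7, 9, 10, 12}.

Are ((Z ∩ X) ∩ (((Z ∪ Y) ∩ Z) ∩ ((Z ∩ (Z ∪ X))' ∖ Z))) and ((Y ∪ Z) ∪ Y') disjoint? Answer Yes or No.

Yes

Z ∩ X = {5, 7, 9, 10, 12}
Z ∪ Y = {1, 2, 3, 4, 5, 6, 7, 8, 9, 10, 11, 12, 13}
(Z ∪ Y) ∩ Z = {4, 5, 6, 7, 9, 10, 12}
Z ∪ X = {3, 4, 5, 6, 7, 8, 9, 10, 11, 12}
Z ∩ (Z ∪ X) = {4, 5, 6, 7, 9, 10, 12}
(Z ∩ (Z ∪ X))' = {1, 2, 3, 8, 11, 13}
(Z ∩ (Z ∪ X))' ∖ Z = {1, 2, 3, 8, 11, 13}
((Z ∪ Y) ∩ Z) ∩ ((Z ∩ (Z ∪ X))' ∖ Z) = {}
(Z ∩ X) ∩ (((Z ∪ Y) ∩ Z) ∩ ((Z ∩ (Z ∪ X))' ∖ Z)) = {}
Y ∪ Z = {1, 2, 3, 4, 5, 6, 7, 8, 9, 10, 11, 12, 13}
Y' = {4, 9, 12}
(Y ∪ Z) ∪ Y' = {1, 2, 3, 4, 5, 6, 7, 8, 9, 10, 11, 12, 13}
{} and {1, 2, 3, 4, 5, 6, 7, 8, 9, 10, 11, 12, 13} share no elements.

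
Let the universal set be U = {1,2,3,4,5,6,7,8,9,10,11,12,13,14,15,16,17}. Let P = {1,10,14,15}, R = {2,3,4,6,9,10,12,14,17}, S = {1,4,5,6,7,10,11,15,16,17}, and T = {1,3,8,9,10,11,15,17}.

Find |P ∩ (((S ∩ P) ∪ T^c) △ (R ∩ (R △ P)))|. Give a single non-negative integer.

S ∩ P = {1,10,15}
T^c = {2,4,5,6,7,12,13,14,16}
(S ∩ P) ∪ T^c = {1,2,4,5,6,7,10,12,13,14,15,16}
R △ P = {1,2,3,4,6,9,12,15,17}
R ∩ (R △ P) = {2,3,4,6,9,12,17}
((S ∩ P) ∪ T^c) △ (R ∩ (R △ P)) = {1,3,5,7,9,10,13,14,15,16,17}
P ∩ (((S ∩ P) ∪ T^c) △ (R ∩ (R △ P))) = {1,10,14,15}
|P ∩ (((S ∩ P) ∪ T^c) △ (R ∩ (R △ P)))| = 4

4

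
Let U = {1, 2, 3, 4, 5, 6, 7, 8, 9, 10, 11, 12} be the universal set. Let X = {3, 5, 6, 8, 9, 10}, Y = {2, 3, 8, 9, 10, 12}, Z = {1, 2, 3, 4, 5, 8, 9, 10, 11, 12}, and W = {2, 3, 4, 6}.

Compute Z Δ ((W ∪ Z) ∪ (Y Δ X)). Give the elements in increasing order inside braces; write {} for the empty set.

W ∪ Z = {1, 2, 3, 4, 5, 6, 8, 9, 10, 11, 12}
Y Δ X = {2, 5, 6, 12}
(W ∪ Z) ∪ (Y Δ X) = {1, 2, 3, 4, 5, 6, 8, 9, 10, 11, 12}
Z Δ ((W ∪ Z) ∪ (Y Δ X)) = {6}

{6}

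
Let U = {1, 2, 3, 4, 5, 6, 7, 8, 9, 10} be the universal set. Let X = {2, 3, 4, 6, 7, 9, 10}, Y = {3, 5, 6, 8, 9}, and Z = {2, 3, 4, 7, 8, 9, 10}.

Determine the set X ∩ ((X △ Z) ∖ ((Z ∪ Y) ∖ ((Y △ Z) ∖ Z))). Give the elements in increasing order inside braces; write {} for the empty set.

X △ Z = {6, 8}
Z ∪ Y = {2, 3, 4, 5, 6, 7, 8, 9, 10}
Y △ Z = {2, 4, 5, 6, 7, 10}
(Y △ Z) ∖ Z = {5, 6}
(Z ∪ Y) ∖ ((Y △ Z) ∖ Z) = {2, 3, 4, 7, 8, 9, 10}
(X △ Z) ∖ ((Z ∪ Y) ∖ ((Y △ Z) ∖ Z)) = {6}
X ∩ ((X △ Z) ∖ ((Z ∪ Y) ∖ ((Y △ Z) ∖ Z))) = {6}

{6}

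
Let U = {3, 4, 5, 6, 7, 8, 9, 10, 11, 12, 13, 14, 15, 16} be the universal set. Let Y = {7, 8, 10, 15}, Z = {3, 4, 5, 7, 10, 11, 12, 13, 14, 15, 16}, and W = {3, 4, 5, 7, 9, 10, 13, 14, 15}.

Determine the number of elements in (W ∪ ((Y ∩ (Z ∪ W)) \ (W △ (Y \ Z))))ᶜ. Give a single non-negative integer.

Z ∪ W = {3, 4, 5, 7, 9, 10, 11, 12, 13, 14, 15, 16}
Y ∩ (Z ∪ W) = {7, 10, 15}
Y \ Z = {8}
W △ (Y \ Z) = {3, 4, 5, 7, 8, 9, 10, 13, 14, 15}
(Y ∩ (Z ∪ W)) \ (W △ (Y \ Z)) = {}
W ∪ ((Y ∩ (Z ∪ W)) \ (W △ (Y \ Z))) = {3, 4, 5, 7, 9, 10, 13, 14, 15}
(W ∪ ((Y ∩ (Z ∪ W)) \ (W △ (Y \ Z))))ᶜ = {6, 8, 11, 12, 16}
|(W ∪ ((Y ∩ (Z ∪ W)) \ (W △ (Y \ Z))))ᶜ| = 5

5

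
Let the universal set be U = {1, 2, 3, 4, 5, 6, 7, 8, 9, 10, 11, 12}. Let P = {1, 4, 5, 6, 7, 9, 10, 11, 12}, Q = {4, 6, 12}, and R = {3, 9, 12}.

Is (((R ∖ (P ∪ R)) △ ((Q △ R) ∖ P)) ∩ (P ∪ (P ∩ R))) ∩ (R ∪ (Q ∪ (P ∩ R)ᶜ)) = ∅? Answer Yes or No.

Yes

P ∪ R = {1, 3, 4, 5, 6, 7, 9, 10, 11, 12}
R ∖ (P ∪ R) = {}
Q △ R = {3, 4, 6, 9}
(Q △ R) ∖ P = {3}
(R ∖ (P ∪ R)) △ ((Q △ R) ∖ P) = {3}
P ∩ R = {9, 12}
P ∪ (P ∩ R) = {1, 4, 5, 6, 7, 9, 10, 11, 12}
((R ∖ (P ∪ R)) △ ((Q △ R) ∖ P)) ∩ (P ∪ (P ∩ R)) = {}
(P ∩ R)ᶜ = {1, 2, 3, 4, 5, 6, 7, 8, 10, 11}
Q ∪ (P ∩ R)ᶜ = {1, 2, 3, 4, 5, 6, 7, 8, 10, 11, 12}
R ∪ (Q ∪ (P ∩ R)ᶜ) = {1, 2, 3, 4, 5, 6, 7, 8, 9, 10, 11, 12}
{} and {1, 2, 3, 4, 5, 6, 7, 8, 9, 10, 11, 12} share no elements.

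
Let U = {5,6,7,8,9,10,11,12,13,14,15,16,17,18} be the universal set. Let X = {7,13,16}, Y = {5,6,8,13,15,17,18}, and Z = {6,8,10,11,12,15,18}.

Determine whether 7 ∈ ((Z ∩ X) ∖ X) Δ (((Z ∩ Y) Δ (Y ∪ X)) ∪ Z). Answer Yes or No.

Yes

7 ∉ Z and 7 ∈ X, so 7 ∉ Z ∩ X
7 ∉ (Z ∩ X) and 7 ∈ X, so 7 ∉ (Z ∩ X) ∖ X
7 ∉ Z and 7 ∉ Y, so 7 ∉ Z ∩ Y
7 ∉ Y and 7 ∈ X, so 7 ∈ Y ∪ X
7 ∉ (Z ∩ Y) and 7 ∈ (Y ∪ X), so 7 ∈ (Z ∩ Y) Δ (Y ∪ X)
7 ∈ ((Z ∩ Y) Δ (Y ∪ X)) and 7 ∉ Z, so 7 ∈ ((Z ∩ Y) Δ (Y ∪ X)) ∪ Z
7 ∉ ((Z ∩ X) ∖ X) and 7 ∈ (((Z ∩ Y) Δ (Y ∪ X)) ∪ Z), so 7 ∈ ((Z ∩ X) ∖ X) Δ (((Z ∩ Y) Δ (Y ∪ X)) ∪ Z)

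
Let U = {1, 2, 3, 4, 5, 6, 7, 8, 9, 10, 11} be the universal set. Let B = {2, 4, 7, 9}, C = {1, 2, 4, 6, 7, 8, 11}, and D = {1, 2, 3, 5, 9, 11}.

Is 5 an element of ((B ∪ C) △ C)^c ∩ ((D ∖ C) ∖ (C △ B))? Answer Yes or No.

Yes

5 ∉ B and 5 ∉ C, so 5 ∉ B ∪ C
5 ∉ (B ∪ C) and 5 ∉ C, so 5 ∉ (B ∪ C) △ C
5 ∈ ((B ∪ C) △ C)^c since 5 ∉ ((B ∪ C) △ C)
5 ∈ D and 5 ∉ C, so 5 ∈ D ∖ C
5 ∉ C and 5 ∉ B, so 5 ∉ C △ B
5 ∈ (D ∖ C) and 5 ∉ (C △ B), so 5 ∈ (D ∖ C) ∖ (C △ B)
5 ∈ ((B ∪ C) △ C)^c and 5 ∈ ((D ∖ C) ∖ (C △ B)), so 5 ∈ ((B ∪ C) △ C)^c ∩ ((D ∖ C) ∖ (C △ B))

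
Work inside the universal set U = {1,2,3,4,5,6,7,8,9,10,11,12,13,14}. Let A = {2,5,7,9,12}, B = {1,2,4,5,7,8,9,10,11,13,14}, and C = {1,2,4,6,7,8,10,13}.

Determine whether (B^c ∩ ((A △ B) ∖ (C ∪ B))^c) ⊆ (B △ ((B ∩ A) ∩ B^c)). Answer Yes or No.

No

B^c = {3,6,12}
A △ B = {1,4,8,10,11,12,13,14}
C ∪ B = {1,2,4,5,6,7,8,9,10,11,13,14}
(A △ B) ∖ (C ∪ B) = {12}
((A △ B) ∖ (C ∪ B))^c = {1,2,3,4,5,6,7,8,9,10,11,13,14}
B^c ∩ ((A △ B) ∖ (C ∪ B))^c = {3,6}
B ∩ A = {2,5,7,9}
(B ∩ A) ∩ B^c = {}
B △ ((B ∩ A) ∩ B^c) = {1,2,4,5,7,8,9,10,11,13,14}
3 ∈ B^c ∩ ((A △ B) ∖ (C ∪ B))^c but 3 ∉ B △ ((B ∩ A) ∩ B^c), so the inclusion fails.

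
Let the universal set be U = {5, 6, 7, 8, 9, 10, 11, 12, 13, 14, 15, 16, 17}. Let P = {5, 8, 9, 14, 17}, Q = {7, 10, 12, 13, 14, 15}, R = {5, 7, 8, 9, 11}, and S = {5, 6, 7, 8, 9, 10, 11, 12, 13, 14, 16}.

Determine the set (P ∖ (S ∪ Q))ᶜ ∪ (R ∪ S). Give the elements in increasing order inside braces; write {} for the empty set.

S ∪ Q = {5, 6, 7, 8, 9, 10, 11, 12, 13, 14, 15, 16}
P ∖ (S ∪ Q) = {17}
(P ∖ (S ∪ Q))ᶜ = {5, 6, 7, 8, 9, 10, 11, 12, 13, 14, 15, 16}
R ∪ S = {5, 6, 7, 8, 9, 10, 11, 12, 13, 14, 16}
(P ∖ (S ∪ Q))ᶜ ∪ (R ∪ S) = {5, 6, 7, 8, 9, 10, 11, 12, 13, 14, 15, 16}

{5, 6, 7, 8, 9, 10, 11, 12, 13, 14, 15, 16}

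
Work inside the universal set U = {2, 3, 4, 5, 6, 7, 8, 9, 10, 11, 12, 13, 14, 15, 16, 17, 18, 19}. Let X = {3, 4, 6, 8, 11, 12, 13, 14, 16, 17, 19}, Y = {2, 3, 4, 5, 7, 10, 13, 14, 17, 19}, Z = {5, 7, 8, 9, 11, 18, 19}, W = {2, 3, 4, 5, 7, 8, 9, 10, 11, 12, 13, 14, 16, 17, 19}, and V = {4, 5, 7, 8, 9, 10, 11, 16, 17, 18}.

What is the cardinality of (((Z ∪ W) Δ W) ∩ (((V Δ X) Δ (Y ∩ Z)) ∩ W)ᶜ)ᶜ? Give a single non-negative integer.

Z ∪ W = {2, 3, 4, 5, 7, 8, 9, 10, 11, 12, 13, 14, 16, 17, 18, 19}
(Z ∪ W) Δ W = {18}
V Δ X = {3, 5, 6, 7, 9, 10, 12, 13, 14, 18, 19}
Y ∩ Z = {5, 7, 19}
(V Δ X) Δ (Y ∩ Z) = {3, 6, 9, 10, 12, 13, 14, 18}
((V Δ X) Δ (Y ∩ Z)) ∩ W = {3, 9, 10, 12, 13, 14}
(((V Δ X) Δ (Y ∩ Z)) ∩ W)ᶜ = {2, 4, 5, 6, 7, 8, 11, 15, 16, 17, 18, 19}
((Z ∪ W) Δ W) ∩ (((V Δ X) Δ (Y ∩ Z)) ∩ W)ᶜ = {18}
(((Z ∪ W) Δ W) ∩ (((V Δ X) Δ (Y ∩ Z)) ∩ W)ᶜ)ᶜ = {2, 3, 4, 5, 6, 7, 8, 9, 10, 11, 12, 13, 14, 15, 16, 17, 19}
|(((Z ∪ W) Δ W) ∩ (((V Δ X) Δ (Y ∩ Z)) ∩ W)ᶜ)ᶜ| = 17

17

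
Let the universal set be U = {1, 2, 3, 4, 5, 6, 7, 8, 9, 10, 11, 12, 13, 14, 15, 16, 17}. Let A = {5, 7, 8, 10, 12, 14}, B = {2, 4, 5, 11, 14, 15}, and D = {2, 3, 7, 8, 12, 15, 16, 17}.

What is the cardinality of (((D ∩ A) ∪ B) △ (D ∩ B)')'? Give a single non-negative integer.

D ∩ A = {7, 8, 12}
(D ∩ A) ∪ B = {2, 4, 5, 7, 8, 11, 12, 14, 15}
D ∩ B = {2, 15}
(D ∩ B)' = {1, 3, 4, 5, 6, 7, 8, 9, 10, 11, 12, 13, 14, 16, 17}
((D ∩ A) ∪ B) △ (D ∩ B)' = {1, 2, 3, 6, 9, 10, 13, 15, 16, 17}
(((D ∩ A) ∪ B) △ (D ∩ B)')' = {4, 5, 7, 8, 11, 12, 14}
|(((D ∩ A) ∪ B) △ (D ∩ B)')'| = 7

7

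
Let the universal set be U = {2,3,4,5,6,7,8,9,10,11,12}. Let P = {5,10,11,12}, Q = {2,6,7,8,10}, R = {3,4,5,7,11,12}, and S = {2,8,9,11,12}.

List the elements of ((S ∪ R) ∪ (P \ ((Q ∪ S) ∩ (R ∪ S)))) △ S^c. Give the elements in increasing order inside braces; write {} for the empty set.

S ∪ R = {2,3,4,5,7,8,9,11,12}
Q ∪ S = {2,6,7,8,9,10,11,12}
R ∪ S = {2,3,4,5,7,8,9,11,12}
(Q ∪ S) ∩ (R ∪ S) = {2,7,8,9,11,12}
P \ ((Q ∪ S) ∩ (R ∪ S)) = {5,10}
(S ∪ R) ∪ (P \ ((Q ∪ S) ∩ (R ∪ S))) = {2,3,4,5,7,8,9,10,11,12}
S^c = {3,4,5,6,7,10}
((S ∪ R) ∪ (P \ ((Q ∪ S) ∩ (R ∪ S)))) △ S^c = {2,6,8,9,11,12}

{2,6,8,9,11,12}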